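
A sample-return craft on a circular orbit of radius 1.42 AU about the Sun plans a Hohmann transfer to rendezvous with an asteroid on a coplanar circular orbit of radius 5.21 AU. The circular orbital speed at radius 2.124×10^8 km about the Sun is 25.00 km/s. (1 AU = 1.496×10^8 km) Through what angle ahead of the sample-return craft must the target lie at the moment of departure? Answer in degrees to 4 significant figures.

From the circular-orbit relation v² = μ/r at r = 2.124×10^8 km: μ = v²r = (25.00)² × 2.124×10^8 = 1.32750×10^11 km³/s².
In km: r₁ = 1.42 × 1.496×10^8 = 2.12432×10^8 km; r₂ = 5.21 × 1.496×10^8 = 7.79416×10^8 km.
The Hohmann ellipse has a_t = (r₁ + r₂)/2 = 4.95924×10^8 km.
The half-period of the transfer ellipse is t = π√(a_t³/μ) = 9.5226×10^7 s.
Target angular speed ω₂ = √(μ/r₂³) = 1.6744×10^-8 rad/s.
Angle swept by the target during transfer: ω₂·t = 1.5945 rad = 91.36°.
Arrival is 180° from departure on the ellipse, so φ = 180° − 91.36° = 88.64°.

φ = 88.64°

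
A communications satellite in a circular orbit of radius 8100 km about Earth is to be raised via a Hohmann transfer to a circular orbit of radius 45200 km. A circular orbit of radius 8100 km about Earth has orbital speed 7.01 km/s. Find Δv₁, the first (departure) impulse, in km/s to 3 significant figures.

Δv₁ = 2.12 km/s

From the circular-orbit relation v² = μ/r at r = 8100 km: μ = v²r = (7.01)² × 8100 = 3.98035×10^5 km³/s².
Semi-major axis of the transfer orbit: a_t = (8100 + 45200)/2 = 26650 km.
Circular speed at r = 8100 km: v_c = √(μ/r) = 7.010 km/s.
Vis-viva on the transfer ellipse at r = 8100 km gives v_t = √[μ(2/r − 1/a_t)] = 9.129 km/s.
Δv₁ = |v_t − v_c| = |9.129 − 7.010| = 2.119 km/s.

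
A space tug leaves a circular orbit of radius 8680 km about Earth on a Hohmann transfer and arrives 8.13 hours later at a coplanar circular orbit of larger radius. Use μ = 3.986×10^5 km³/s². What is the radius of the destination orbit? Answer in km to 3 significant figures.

r₂ = 56500 km

Transfer time t = 8.13 hours = 29268 s, and t = π√(a_t³/μ).
So a_t = (μ t²/π²)^(1/3) = (3.986×10^5 × (29268)² / π²)^(1/3) = 32584 km.
Since a_t = (r₁ + r₂)/2, r₂ = 2a_t − r₁ = 2×32584 − 8680 = 56488 km.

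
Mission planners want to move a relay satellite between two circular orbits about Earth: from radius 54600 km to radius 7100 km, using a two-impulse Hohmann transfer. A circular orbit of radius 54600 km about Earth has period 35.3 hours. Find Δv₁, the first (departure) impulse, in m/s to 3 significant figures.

Δv₁ = 1400 m/s

From Kepler's third law T² = 4π²r³/μ at r = 54600 km, T = 35.3 hours = 35.3 × 3600 s = 1.2708×10^5 s: μ = 4π²r³/T² = 3.97909×10^5 km³/s².
Semi-major axis of the transfer orbit: a_t = (54600 + 7100)/2 = 30850 km.
On the circular orbit at r = 54600 km, v_c = √(μ/r) = 2.69957 km/s.
Vis-viva on the transfer ellipse at r = 54600 km gives v_t = √[μ(2/r − 1/a_t)] = 1.29508 km/s.
Δv₁ = |v_t − v_c| = |1.29508 − 2.69957| = 1.404 km/s.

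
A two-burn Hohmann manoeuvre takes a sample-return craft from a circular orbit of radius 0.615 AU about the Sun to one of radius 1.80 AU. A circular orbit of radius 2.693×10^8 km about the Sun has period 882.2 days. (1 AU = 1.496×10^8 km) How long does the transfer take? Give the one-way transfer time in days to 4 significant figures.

t = 242.3 days

From Kepler's third law T² = 4π²r³/μ at r = 2.693×10^8 km, T = 882.2 days = 882.2 × 86400 s = 7.622208×10^7 s: μ = 4π²r³/T² = 1.32711×10^11 km³/s².
In km: r₁ = 0.615 × 1.496×10^8 = 9.2004×10^7 km; r₂ = 1.80 × 1.496×10^8 = 2.6928×10^8 km.
Semi-major axis of the transfer orbit: a_t = (9.2004×10^7 + 2.6928×10^8)/2 = 1.80642×10^8 km.
By Kepler's third law the transfer-orbit period is T = 2π√(a_t³/μ), so t = T/2 = 2.0937×10^7 s.
Converting: 2.0937×10^7 s ÷ 86400 s/day = 242.3 days.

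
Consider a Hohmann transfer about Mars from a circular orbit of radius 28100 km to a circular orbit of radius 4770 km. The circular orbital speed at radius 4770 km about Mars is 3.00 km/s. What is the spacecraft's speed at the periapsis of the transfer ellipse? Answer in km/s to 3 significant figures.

v = 3.92 km/s

From the circular-orbit relation v² = μ/r at r = 4770 km: μ = v²r = (3.00)² × 4770 = 42930.0 km³/s².
Semi-major axis of the transfer orbit: a_t = (28100 + 4770)/2 = 16435 km.
At periapsis, r = 4770 km.
Applying v² = μ(2/r − 1/a_t): v = 3.923 km/s.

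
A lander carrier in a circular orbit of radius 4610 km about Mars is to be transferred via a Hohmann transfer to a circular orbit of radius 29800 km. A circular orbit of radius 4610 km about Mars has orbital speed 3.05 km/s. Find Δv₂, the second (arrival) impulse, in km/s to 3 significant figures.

Δv₂ = 0.579 km/s

From the circular-orbit relation v² = μ/r at r = 4610 km: μ = v²r = (3.05)² × 4610 = 42884.5 km³/s².
Semi-major axis of the transfer orbit: a_t = (4610 + 29800)/2 = 17205 km.
On the circular orbit at r = 29800 km, v_c = √(μ/r) = 1.19962 km/s.
Vis-viva on the transfer ellipse at r = 29800 km gives v_t = √[μ(2/r − 1/a_t)] = 0.620962 km/s.
Δv₂ = |v_t − v_c| = |0.620962 − 1.19962| = 0.5787 km/s.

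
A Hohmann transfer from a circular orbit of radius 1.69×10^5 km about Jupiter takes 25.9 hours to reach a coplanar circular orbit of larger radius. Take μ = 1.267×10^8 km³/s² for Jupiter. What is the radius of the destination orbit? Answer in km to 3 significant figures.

Transfer time t = 25.9 hours = 93240 s, and t = π√(a_t³/μ).
So a_t = (μ t²/π²)^(1/3) = (1.267×10^8 × (93240)² / π²)^(1/3) = 4.8146×10^5 km.
Since a_t = (r₁ + r₂)/2, r₂ = 2a_t − r₁ = 2×4.8146×10^5 − 1.690×10^5 = 7.9392×10^5 km.

r₂ = 7.94×10^5 km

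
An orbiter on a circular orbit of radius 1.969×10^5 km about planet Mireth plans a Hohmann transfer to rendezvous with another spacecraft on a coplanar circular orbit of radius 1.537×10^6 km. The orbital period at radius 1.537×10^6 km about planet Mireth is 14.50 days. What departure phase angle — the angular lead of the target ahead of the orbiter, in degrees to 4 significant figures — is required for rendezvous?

From Kepler's third law T² = 4π²r³/μ at r = 1.537×10^6 km, T = 14.50 days = 14.50 × 86400 s = 1.2528×10^6 s: μ = 4π²r³/T² = 9.13309×10^7 km³/s².
Transfer-ellipse semi-major axis a_t = (r₁ + r₂)/2 = (1.969×10^5 + 1.537×10^6)/2 = 8.6695×10^5 km.
Transfer time t = π√(a_t³/μ) = 2.65358×10^5 s.
Target angular speed ω₂ = √(μ/r₂³) = 5.01531×10^-6 rad/s.
Angle swept by the target during transfer: ω₂·t = 1.33085 rad = 76.252°.
The orbiter traverses 180° on the transfer ellipse, so the target must lead by 180° − 76.252° = 103.7°.

φ = 103.7°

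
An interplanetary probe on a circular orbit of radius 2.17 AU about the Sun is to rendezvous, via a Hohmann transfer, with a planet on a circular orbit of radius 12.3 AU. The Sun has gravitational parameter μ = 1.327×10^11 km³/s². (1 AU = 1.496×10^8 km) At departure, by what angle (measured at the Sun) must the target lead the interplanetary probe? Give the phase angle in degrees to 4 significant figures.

In km: r₁ = 2.17 × 1.496×10^8 = 3.24632×10^8 km; r₂ = 12.3 × 1.496×10^8 = 1.84008×10^9 km.
Transfer-ellipse semi-major axis a_t = (r₁ + r₂)/2 = (3.24632×10^8 + 1.84008×10^9)/2 = 1.082356×10^9 km.
Transfer time t = π√(a_t³/μ) = 3.07093×10^8 s.
Target angular speed ω₂ = √(μ/r₂³) = 4.61509×10^-9 rad/s.
Angle swept by the target during transfer: ω₂·t = 1.41726 rad = 81.20°.
Arrival is 180° from departure on the ellipse, so φ = 180° − 81.20° = 98.80°.

φ = 98.80°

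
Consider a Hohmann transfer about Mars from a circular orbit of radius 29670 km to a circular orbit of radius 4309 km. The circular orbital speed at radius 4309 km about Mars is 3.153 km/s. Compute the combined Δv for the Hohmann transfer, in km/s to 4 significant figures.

From the circular-orbit relation v² = μ/r at r = 4309 km: μ = v²r = (3.153)² × 4309 = 42837.5 km³/s².
Transfer-ellipse semi-major axis a_t = (r₁ + r₂)/2 = (29670 + 4309)/2 = 16989.5 km.
Circular speed at r₁: v₁ = √(μ/r₁) = √(42837.5/29670) = 1.20158 km/s.
On the transfer ellipse at r₁, vis-viva gives v_a = √[μ(2/r₁ − 1/a_t)] = 0.605134 km/s.
First burn Δv₁ = |v_a − v₁| = 0.5964 km/s.
At r₂, v₂ = √(μ/r₂) = 3.153 km/s.
Transfer-orbit speed at r₂: v_p = √[μ(2/r₂ − 1/a_t)] = 4.167 km/s.
Second burn Δv₂ = |v₂ − v_p| = 1.014 km/s.
Δv = Δv₁ + Δv₂ = 0.5964 + 1.014 = 1.610 km/s.

Δv = 1.610 km/s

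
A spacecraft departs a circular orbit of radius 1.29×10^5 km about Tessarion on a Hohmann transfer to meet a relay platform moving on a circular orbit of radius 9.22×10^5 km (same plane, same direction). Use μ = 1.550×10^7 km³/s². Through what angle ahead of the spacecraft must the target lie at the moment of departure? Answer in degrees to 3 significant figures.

φ = 103°

Semi-major axis of the transfer orbit: a_t = (1.290×10^5 + 9.220×10^5)/2 = 5.255×10^5 km.
The half-period of the transfer ellipse is t = π√(a_t³/μ) = 3.0398×10^5 s.
Target angular speed ω₂ = √(μ/r₂³) = 4.4470×10^-6 rad/s.
Angle swept by the target during transfer: ω₂·t = 1.3518 rad = 77.45°.
The spacecraft traverses 180° on the transfer ellipse, so the target must lead by 180° − 77.45° = 103°.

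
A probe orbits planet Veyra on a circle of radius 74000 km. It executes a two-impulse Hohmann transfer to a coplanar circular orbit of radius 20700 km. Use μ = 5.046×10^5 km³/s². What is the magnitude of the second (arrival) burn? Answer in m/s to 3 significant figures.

Δv₂ = 1230 m/s

Semi-major axis of the transfer orbit: a_t = (74000 + 20700)/2 = 47350 km.
Circular speed at r = 20700 km: v_c = √(μ/r) = 4.937 km/s.
Transfer-orbit speed at the same r (vis-viva, a = a_t): v_t = √[μ(2/r − 1/a_t)] = 6.172 km/s.
Δv₂ = |v_t − v_c| = |6.172 − 4.937| = 1.235 km/s.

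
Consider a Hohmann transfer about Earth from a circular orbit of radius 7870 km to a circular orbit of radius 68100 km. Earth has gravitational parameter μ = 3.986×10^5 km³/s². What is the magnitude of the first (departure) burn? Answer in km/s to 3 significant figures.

Δv₁ = 2.41 km/s

Semi-major axis of the transfer orbit: a_t = (7870 + 68100)/2 = 37985 km.
Circular speed at r = 7870 km: v_c = √(μ/r) = 7.117 km/s.
Transfer-orbit speed at the same r (vis-viva, a = a_t): v_t = √[μ(2/r − 1/a_t)] = 9.529 km/s.
Δv₁ = |v_t − v_c| = |9.529 − 7.117| = 2.412 km/s.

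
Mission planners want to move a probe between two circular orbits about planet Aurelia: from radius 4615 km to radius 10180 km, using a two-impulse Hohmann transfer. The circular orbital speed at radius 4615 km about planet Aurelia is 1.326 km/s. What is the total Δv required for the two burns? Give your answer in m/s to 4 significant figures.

From the circular-orbit relation v² = μ/r at r = 4615 km: μ = v²r = (1.326)² × 4615 = 8114.44 km³/s².
Transfer-ellipse semi-major axis a_t = (r₁ + r₂)/2 = (4615 + 10180)/2 = 7397.5 km.
At r₁ the circular-orbit speed is v₁ = √(μ/r₁) = 1.3260 km/s.
On the transfer ellipse at r₁, vis-viva gives v_p = √[μ(2/r₁ − 1/a_t)] = 1.5555 km/s.
First burn Δv₁ = |v_p − v₁| = 0.2295 km/s.
At r₂, v₂ = √(μ/r₂) = 0.8928 km/s.
Transfer-orbit speed at r₂: v_a = √[μ(2/r₂ − 1/a_t)] = 0.7052 km/s.
Second burn Δv₂ = |v₂ − v_a| = 0.1876 km/s.
Total Δv = Δv₁ + Δv₂ = 0.4171 km/s.

Δv = 417.1 m/s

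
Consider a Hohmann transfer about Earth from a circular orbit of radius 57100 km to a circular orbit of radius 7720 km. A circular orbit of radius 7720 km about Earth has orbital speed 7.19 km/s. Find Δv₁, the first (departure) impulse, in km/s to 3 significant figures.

From the circular-orbit relation v² = μ/r at r = 7720 km: μ = v²r = (7.19)² × 7720 = 3.99094×10^5 km³/s².
Transfer-ellipse semi-major axis a_t = (r₁ + r₂)/2 = (57100 + 7720)/2 = 32410 km.
On the circular orbit at r = 57100 km, v_c = √(μ/r) = 2.6437 km/s.
Vis-viva on the transfer ellipse at r = 57100 km gives v_t = √[μ(2/r − 1/a_t)] = 1.2903 km/s.
Δv₁ = |v_t − v_c| = |1.2903 − 2.6437| = 1.353 km/s.

Δv₁ = 1.35 km/s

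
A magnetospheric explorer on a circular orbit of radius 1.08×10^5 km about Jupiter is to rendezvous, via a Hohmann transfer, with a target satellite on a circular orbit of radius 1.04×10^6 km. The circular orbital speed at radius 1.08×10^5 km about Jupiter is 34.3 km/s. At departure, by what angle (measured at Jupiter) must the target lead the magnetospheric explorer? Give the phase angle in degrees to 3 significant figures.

φ = 106°

From the circular-orbit relation v² = μ/r at r = 1.08×10^5 km: μ = v²r = (34.3)² × 1.08×10^5 = 1.27061×10^8 km³/s².
The Hohmann ellipse has a_t = (r₁ + r₂)/2 = 5.740×10^5 km.
The half-period of the transfer ellipse is t = π√(a_t³/μ) = 1.21203×10^5 s.
Target angular speed ω₂ = √(μ/r₂³) = 1.06281×10^-5 rad/s.
Angle swept by the target during transfer: ω₂·t = 1.2882 rad = 73.81°.
Arrival is 180° from departure on the ellipse, so φ = 180° − 73.81° = 106°.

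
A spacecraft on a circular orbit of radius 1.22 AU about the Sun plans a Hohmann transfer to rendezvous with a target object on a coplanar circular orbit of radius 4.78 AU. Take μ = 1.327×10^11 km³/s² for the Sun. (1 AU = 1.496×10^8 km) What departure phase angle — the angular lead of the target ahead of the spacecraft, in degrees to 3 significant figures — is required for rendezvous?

In km: r₁ = 1.22 × 1.496×10^8 = 1.82512×10^8 km; r₂ = 4.78 × 1.496×10^8 = 7.15088×10^8 km.
The Hohmann ellipse has a_t = (r₁ + r₂)/2 = 4.488×10^8 km.
The half-period of the transfer ellipse is t = π√(a_t³/μ) = 8.200×10^7 s.
The target's mean motion on its circular orbit is ω₂ = √(μ/r₂³) = 1.905×10^-8 rad/s.
Angle swept by the target during transfer: ω₂·t = 1.562 rad = 89.50°.
Arrival is 180° from departure on the ellipse, so φ = 180° − 89.50° = 90.5°.

φ = 90.5°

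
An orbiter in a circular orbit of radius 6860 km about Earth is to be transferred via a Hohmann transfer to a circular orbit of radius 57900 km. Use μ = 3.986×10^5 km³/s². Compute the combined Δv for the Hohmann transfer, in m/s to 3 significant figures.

Δv = 3990 m/s

Semi-major axis of the transfer orbit: a_t = (6860 + 57900)/2 = 32380 km.
Circular speed at r₁: v₁ = √(μ/r₁) = √(3.986×10^5/6860) = 7.622661 km/s.
Transfer-orbit speed at r₁ (vis-viva equation): v_p = √[μ(2/r₁ − 1/a_t)] = 10.19313 km/s.
First burn Δv₁ = |v_p − v₁| = 2.5705 km/s.
At r₂, v₂ = √(μ/r₂) = 2.6238 km/s.
Transfer-orbit speed at r₂: v_a = √[μ(2/r₂ − 1/a_t)] = 1.2077 km/s.
Second burn Δv₂ = |v₂ − v_a| = 1.4161 km/s.
Total Δv = Δv₁ + Δv₂ = 3.987 km/s.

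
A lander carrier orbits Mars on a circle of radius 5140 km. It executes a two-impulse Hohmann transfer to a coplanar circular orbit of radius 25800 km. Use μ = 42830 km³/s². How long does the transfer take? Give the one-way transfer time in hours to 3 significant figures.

Semi-major axis of the transfer orbit: a_t = (5140 + 25800)/2 = 15470 km.
By Kepler's third law the transfer-orbit period is T = 2π√(a_t³/μ), so t = T/2 = 29210 s.
Converting: 29210 s ÷ 3600 s/hour = 8.11 hours.

t = 8.11 hours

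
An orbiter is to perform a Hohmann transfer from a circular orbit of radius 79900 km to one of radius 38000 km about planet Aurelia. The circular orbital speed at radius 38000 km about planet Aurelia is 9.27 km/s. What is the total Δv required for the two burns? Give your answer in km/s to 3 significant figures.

From the circular-orbit relation v² = μ/r at r = 38000 km: μ = v²r = (9.27)² × 38000 = 3.26545×10^6 km³/s².
The Hohmann ellipse has a_t = (r₁ + r₂)/2 = 58950 km.
Circular speed at r₁: v₁ = √(μ/r₁) = √(3.26545×10^6/79900) = 6.393 km/s.
On the transfer ellipse at r₁, v² = μ(2/r − 1/a) gives v_a = √[μ(2/r₁ − 1/a_t)] = 5.133 km/s.
First burn Δv₁ = |v_a − v₁| = 1.260 km/s.
Circular speed at r₂: v₂ = √(μ/r₂) = 9.2700 km/s.
Transfer-orbit speed at r₂: v_p = √[μ(2/r₂ − 1/a_t)] = 10.792 km/s.
Second burn Δv₂ = |v₂ − v_p| = 1.522 km/s.
Total Δv = Δv₁ + Δv₂ = 2.782 km/s.

Δv = 2.78 km/s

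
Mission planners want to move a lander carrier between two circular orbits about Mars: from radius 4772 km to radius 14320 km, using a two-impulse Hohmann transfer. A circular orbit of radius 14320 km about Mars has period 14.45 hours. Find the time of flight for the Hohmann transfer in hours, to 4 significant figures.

t = 3.932 hours

From Kepler's third law T² = 4π²r³/μ at r = 14320 km, T = 14.45 hours = 14.45 × 3600 s = 52020 s: μ = 4π²r³/T² = 42839.9 km³/s².
The Hohmann ellipse has a_t = (r₁ + r₂)/2 = 9546 km.
Half the transfer-orbit period gives t = π√(a_t³/μ) = 14156.6 s.
Converting: 14156.6 s ÷ 3600 s/hour = 3.932 hours.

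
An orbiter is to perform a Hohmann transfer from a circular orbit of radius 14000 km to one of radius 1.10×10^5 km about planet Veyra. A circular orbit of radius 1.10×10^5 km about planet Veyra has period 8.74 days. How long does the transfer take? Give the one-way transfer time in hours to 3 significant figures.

t = 44.4 hours

From Kepler's third law T² = 4π²r³/μ at r = 1.10×10^5 km, T = 8.74 days = 8.74 × 86400 s = 7.55136×10^5 s: μ = 4π²r³/T² = 92148.3 km³/s².
Transfer-ellipse semi-major axis a_t = (r₁ + r₂)/2 = (14000 + 1.100×10^5)/2 = 62000 km.
Transfer time t = π√(a_t³/μ) = π√((62000)³ / 92148.3) = 1.598×10^5 s.
Converting: 1.598×10^5 s ÷ 3600 s/hour = 44.4 hours.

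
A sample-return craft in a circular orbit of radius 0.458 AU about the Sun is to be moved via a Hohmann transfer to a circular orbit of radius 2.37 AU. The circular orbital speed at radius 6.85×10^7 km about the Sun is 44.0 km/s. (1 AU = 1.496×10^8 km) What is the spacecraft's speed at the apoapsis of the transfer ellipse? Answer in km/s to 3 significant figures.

From the circular-orbit relation v² = μ/r at r = 6.85×10^7 km: μ = v²r = (44.0)² × 6.85×10^7 = 1.32616×10^11 km³/s².
In km: r₁ = 0.458 × 1.496×10^8 = 6.85168×10^7 km; r₂ = 2.37 × 1.496×10^8 = 3.54552×10^8 km.
Semi-major axis of the transfer orbit: a_t = (6.85168×10^7 + 3.54552×10^8)/2 = 2.115344×10^8 km.
At apoapsis, r = 3.54552×10^8 km.
Vis-viva: v = √[μ(2/r − 1/a_t)] = √[1.32616×10^11 × (2/3.54552×10^8 − 1/2.115344×10^8)] = 11.01 km/s.

v = 11.0 km/s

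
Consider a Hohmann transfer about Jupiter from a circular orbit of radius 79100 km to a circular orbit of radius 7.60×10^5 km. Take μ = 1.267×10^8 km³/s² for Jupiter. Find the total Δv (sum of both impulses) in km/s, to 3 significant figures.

The Hohmann ellipse has a_t = (r₁ + r₂)/2 = 4.1955×10^5 km.
At r₁ the circular-orbit speed is v₁ = √(μ/r₁) = 40.022 km/s.
Transfer-orbit speed at r₁ (vis-viva): v_p = √[μ(2/r₁ − 1/a_t)] = 53.866 km/s.
First burn Δv₁ = |v_p − v₁| = 13.844 km/s.
Circular speed at r₂: v₂ = √(μ/r₂) = 12.9116 km/s.
Transfer-orbit speed at r₂: v_a = √[μ(2/r₂ − 1/a_t)] = 5.60632 km/s.
Second burn Δv₂ = |v₂ − v_a| = 7.3053 km/s.
Δv = Δv₁ + Δv₂ = 13.844 + 7.3053 = 21.15 km/s.

Δv = 21.1 km/s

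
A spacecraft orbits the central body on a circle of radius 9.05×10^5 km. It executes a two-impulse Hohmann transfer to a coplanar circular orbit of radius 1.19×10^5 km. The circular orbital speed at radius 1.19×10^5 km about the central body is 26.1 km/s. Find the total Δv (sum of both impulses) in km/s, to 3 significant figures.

Δv = 13.5 km/s

From the circular-orbit relation v² = μ/r at r = 1.19×10^5 km: μ = v²r = (26.1)² × 1.19×10^5 = 8.10640×10^7 km³/s².
The Hohmann ellipse has a_t = (r₁ + r₂)/2 = 5.120×10^5 km.
At r₁ the circular-orbit speed is v₁ = √(μ/r₁) = 9.46433 km/s.
On the transfer ellipse at r₁, vis-viva gives v_a = √[μ(2/r₁ − 1/a_t)] = 4.56277 km/s.
First burn Δv₁ = |v_a − v₁| = 4.902 km/s.
At r₂, v₂ = √(μ/r₂) = 26.10 km/s.
Transfer-orbit speed at r₂: v_p = √[μ(2/r₂ − 1/a_t)] = 34.70 km/s.
Second burn Δv₂ = |v₂ − v_p| = 8.600 km/s.
Total Δv = Δv₁ + Δv₂ = 13.50 km/s.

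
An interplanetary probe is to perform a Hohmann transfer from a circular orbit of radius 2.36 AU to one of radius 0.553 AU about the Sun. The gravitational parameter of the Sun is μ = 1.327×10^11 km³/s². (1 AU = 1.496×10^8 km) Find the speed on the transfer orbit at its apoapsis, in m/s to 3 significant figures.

v = 11900 m/s

In km: r₁ = 2.36 × 1.496×10^8 = 3.53056×10^8 km; r₂ = 0.553 × 1.496×10^8 = 8.27288×10^7 km.
Transfer-ellipse semi-major axis a_t = (r₁ + r₂)/2 = (3.53056×10^8 + 8.27288×10^7)/2 = 2.178924×10^8 km.
The apoapsis of the transfer ellipse is at r = 3.53056×10^8 km.
Vis-viva: v = √[μ(2/r − 1/a_t)] = √[1.327×10^11 × (2/3.53056×10^8 − 1/2.178924×10^8)] = 11.95 km/s.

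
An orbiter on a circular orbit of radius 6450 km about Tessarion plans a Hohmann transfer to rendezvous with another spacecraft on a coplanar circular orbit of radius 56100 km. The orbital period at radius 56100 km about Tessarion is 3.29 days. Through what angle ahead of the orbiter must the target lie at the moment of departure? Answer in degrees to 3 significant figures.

φ = 105°

From Kepler's third law T² = 4π²r³/μ at r = 56100 km, T = 3.29 days = 3.29 × 86400 s = 2.84256×10^5 s: μ = 4π²r³/T² = 86263.9 km³/s².
Semi-major axis of the transfer orbit: a_t = (6450 + 56100)/2 = 31275 km.
The half-period of the transfer ellipse is t = π√(a_t³/μ) = 59160.4 s.
Target angular speed ω₂ = √(μ/r₂³) = 2.21040×10^-5 rad/s.
Angle swept by the target during transfer: ω₂·t = 1.30768 rad = 74.92°.
Arrival is 180° from departure on the ellipse, so φ = 180° − 74.92° = 105°.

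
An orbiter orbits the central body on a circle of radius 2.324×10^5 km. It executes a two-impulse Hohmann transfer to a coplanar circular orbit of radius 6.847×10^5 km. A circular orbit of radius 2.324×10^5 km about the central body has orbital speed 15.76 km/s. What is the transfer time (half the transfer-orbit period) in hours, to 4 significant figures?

t = 35.67 hours

From the circular-orbit relation v² = μ/r at r = 2.324×10^5 km: μ = v²r = (15.76)² × 2.324×10^5 = 5.77230×10^7 km³/s².
Transfer-ellipse semi-major axis a_t = (r₁ + r₂)/2 = (2.324×10^5 + 6.847×10^5)/2 = 4.5855×10^5 km.
By Kepler's third law the transfer-orbit period is T = 2π√(a_t³/μ), so t = T/2 = 1.284×10^5 s.
Converting: 1.284×10^5 s ÷ 3600 s/hour = 35.67 hours.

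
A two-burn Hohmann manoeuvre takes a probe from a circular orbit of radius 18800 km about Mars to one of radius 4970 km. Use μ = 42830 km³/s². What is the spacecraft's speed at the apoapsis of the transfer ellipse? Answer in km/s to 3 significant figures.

Transfer-ellipse semi-major axis a_t = (r₁ + r₂)/2 = (18800 + 4970)/2 = 11885 km.
At apoapsis, r = 18800 km.
From the vis-viva equation, v = √[μ(2/r − 1/a_t)] = 0.9761 km/s.

v = 0.976 km/s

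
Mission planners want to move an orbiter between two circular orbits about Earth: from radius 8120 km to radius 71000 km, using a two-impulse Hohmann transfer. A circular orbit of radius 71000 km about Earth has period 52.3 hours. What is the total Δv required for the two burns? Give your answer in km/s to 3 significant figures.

Δv = 3.68 km/s

From Kepler's third law T² = 4π²r³/μ at r = 71000 km, T = 52.3 hours = 52.3 × 3600 s = 1.8828×10^5 s: μ = 4π²r³/T² = 3.98590×10^5 km³/s².
Semi-major axis of the transfer orbit: a_t = (8120 + 71000)/2 = 39560 km.
Circular speed at r₁: v₁ = √(μ/r₁) = √(3.98590×10^5/8120) = 7.006 km/s.
On the transfer ellipse at r₁, vis-viva gives v_p = √[μ(2/r₁ − 1/a_t)] = 9.386 km/s.
First burn Δv₁ = |v_p − v₁| = 2.380 km/s.
Circular speed at r₂: v₂ = √(μ/r₂) = 2.369 km/s.
Transfer-orbit speed at r₂: v_a = √[μ(2/r₂ − 1/a_t)] = 1.073 km/s.
Second burn Δv₂ = |v₂ − v_a| = 1.296 km/s.
Total Δv = Δv₁ + Δv₂ = 3.676 km/s.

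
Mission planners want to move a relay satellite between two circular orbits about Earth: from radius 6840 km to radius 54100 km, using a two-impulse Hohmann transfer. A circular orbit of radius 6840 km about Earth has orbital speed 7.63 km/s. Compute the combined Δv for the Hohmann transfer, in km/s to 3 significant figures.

From the circular-orbit relation v² = μ/r at r = 6840 km: μ = v²r = (7.63)² × 6840 = 3.98204×10^5 km³/s².
Semi-major axis of the transfer orbit: a_t = (6840 + 54100)/2 = 30470 km.
Circular speed at r₁: v₁ = √(μ/r₁) = √(3.98204×10^5/6840) = 7.630000 km/s.
Transfer-orbit speed at r₁ (vis-viva equation): v_p = √[μ(2/r₁ − 1/a_t)] = 10.16686 km/s.
First burn Δv₁ = |v_p − v₁| = 2.53686 km/s.
At r₂, v₂ = √(μ/r₂) = 2.7130 km/s.
Transfer-orbit speed at r₂: v_a = √[μ(2/r₂ − 1/a_t)] = 1.2854 km/s.
Second burn Δv₂ = |v₂ − v_a| = 1.42760 km/s.
Total Δv = Δv₁ + Δv₂ = 3.964 km/s.

Δv = 3.96 km/s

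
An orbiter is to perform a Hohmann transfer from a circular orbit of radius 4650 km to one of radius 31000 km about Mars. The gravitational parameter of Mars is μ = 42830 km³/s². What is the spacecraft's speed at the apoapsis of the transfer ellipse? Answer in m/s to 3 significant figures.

v = 600 m/s

Semi-major axis of the transfer orbit: a_t = (4650 + 31000)/2 = 17825 km.
The apoapsis of the transfer ellipse is at r = 31000 km.
Vis-viva: v = √[μ(2/r − 1/a_t)] = √[42830 × (2/31000 − 1/17825)] = 0.6004 km/s.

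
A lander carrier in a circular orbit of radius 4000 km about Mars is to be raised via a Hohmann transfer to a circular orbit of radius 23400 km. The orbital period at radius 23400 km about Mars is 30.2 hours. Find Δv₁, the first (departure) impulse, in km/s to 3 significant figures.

From Kepler's third law T² = 4π²r³/μ at r = 23400 km, T = 30.2 hours = 30.2 × 3600 s = 1.0872×10^5 s: μ = 4π²r³/T² = 42794.5 km³/s².
Transfer-ellipse semi-major axis a_t = (r₁ + r₂)/2 = (4000 + 23400)/2 = 13700 km.
Circular speed at r = 4000 km: v_c = √(μ/r) = 3.271 km/s.
Vis-viva on the transfer ellipse at r = 4000 km gives v_t = √[μ(2/r − 1/a_t)] = 4.275 km/s.
Δv₁ = |v_t − v_c| = |4.275 − 3.271| = 1.004 km/s.

Δv₁ = 1.00 km/s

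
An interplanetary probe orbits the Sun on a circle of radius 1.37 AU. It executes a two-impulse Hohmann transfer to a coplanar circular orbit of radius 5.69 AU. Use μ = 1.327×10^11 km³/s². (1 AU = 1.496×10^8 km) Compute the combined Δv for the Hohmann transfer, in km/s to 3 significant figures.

Δv = 11.6 km/s

In km: r₁ = 1.37 × 1.496×10^8 = 2.04952×10^8 km; r₂ = 5.69 × 1.496×10^8 = 8.51224×10^8 km.
Semi-major axis of the transfer orbit: a_t = (2.04952×10^8 + 8.51224×10^8)/2 = 5.28088×10^8 km.
At r₁ the circular-orbit speed is v₁ = √(μ/r₁) = 25.45 km/s.
On the transfer ellipse at r₁, v² = μ(2/r − 1/a) gives v_p = √[μ(2/r₁ − 1/a_t)] = 32.31 km/s.
First burn Δv₁ = |v_p − v₁| = 6.860 km/s.
At r₂, v₂ = √(μ/r₂) = 12.4857 km/s.
Transfer-orbit speed at r₂: v_a = √[μ(2/r₂ − 1/a_t)] = 7.77833 km/s.
Second burn Δv₂ = |v₂ − v_a| = 4.707 km/s.
Total Δv = Δv₁ + Δv₂ = 11.57 km/s.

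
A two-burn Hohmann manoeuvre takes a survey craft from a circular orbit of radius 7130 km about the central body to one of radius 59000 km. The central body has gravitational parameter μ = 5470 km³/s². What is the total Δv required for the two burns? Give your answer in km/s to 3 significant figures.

Δv = 0.457 km/s

The Hohmann ellipse has a_t = (r₁ + r₂)/2 = 33065 km.
Circular speed at r₁: v₁ = √(μ/r₁) = √(5470/7130) = 0.8759 km/s.
Transfer-orbit speed at r₁ (vis-viva equation): v_p = √[μ(2/r₁ − 1/a_t)] = 1.170 km/s.
First burn Δv₁ = |v_p − v₁| = 0.2941 km/s.
Circular speed at r₂: v₂ = √(μ/r₂) = 0.3045 km/s.
Transfer-orbit speed at r₂: v_a = √[μ(2/r₂ − 1/a_t)] = 0.1414 km/s.
Second burn Δv₂ = |v₂ − v_a| = 0.1631 km/s.
Δv = Δv₁ + Δv₂ = 0.2941 + 0.1631 = 0.4572 km/s.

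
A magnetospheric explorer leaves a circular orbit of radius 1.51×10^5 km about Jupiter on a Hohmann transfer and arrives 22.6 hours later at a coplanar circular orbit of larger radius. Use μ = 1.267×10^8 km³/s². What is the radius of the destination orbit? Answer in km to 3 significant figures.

r₂ = 7.28×10^5 km

Transfer time t = 22.6 hours = 81360 s, and t = π√(a_t³/μ).
So a_t = (μ t²/π²)^(1/3) = (1.267×10^8 × (81360)² / π²)^(1/3) = 4.3964×10^5 km.
Since a_t = (r₁ + r₂)/2, r₂ = 2a_t − r₁ = 2×4.3964×10^5 − 1.510×10^5 = 7.2828×10^5 km.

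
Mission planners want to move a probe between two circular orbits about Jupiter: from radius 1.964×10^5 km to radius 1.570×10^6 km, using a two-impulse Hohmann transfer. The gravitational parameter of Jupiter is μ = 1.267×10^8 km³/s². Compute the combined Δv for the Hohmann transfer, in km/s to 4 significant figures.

Semi-major axis of the transfer orbit: a_t = (1.964×10^5 + 1.570×10^6)/2 = 8.832×10^5 km.
At r₁ the circular-orbit speed is v₁ = √(μ/r₁) = 25.399 km/s.
On the transfer ellipse at r₁, vis-viva equation gives v_p = √[μ(2/r₁ − 1/a_t)] = 33.864 km/s.
First burn Δv₁ = |v_p − v₁| = 8.465 km/s.
At r₂, v₂ = √(μ/r₂) = 8.983 km/s.
Transfer-orbit speed at r₂: v_a = √[μ(2/r₂ − 1/a_t)] = 4.236 km/s.
Second burn Δv₂ = |v₂ − v_a| = 4.747 km/s.
Total Δv = Δv₁ + Δv₂ = 13.21 km/s.

Δv = 13.21 km/s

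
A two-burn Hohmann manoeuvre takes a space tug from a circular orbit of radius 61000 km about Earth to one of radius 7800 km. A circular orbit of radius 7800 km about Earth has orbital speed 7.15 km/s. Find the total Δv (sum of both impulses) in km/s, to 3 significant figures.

From the circular-orbit relation v² = μ/r at r = 7800 km: μ = v²r = (7.15)² × 7800 = 3.98756×10^5 km³/s².
Transfer-ellipse semi-major axis a_t = (r₁ + r₂)/2 = (61000 + 7800)/2 = 34400 km.
At r₁ the circular-orbit speed is v₁ = √(μ/r₁) = 2.5568 km/s.
Transfer-orbit speed at r₁ (v² = μ(2/r − 1/a)): v_a = √[μ(2/r₁ − 1/a_t)] = 1.2175 km/s.
First burn Δv₁ = |v_a − v₁| = 1.339 km/s.
Circular speed at r₂: v₂ = √(μ/r₂) = 7.150 km/s.
Transfer-orbit speed at r₂: v_p = √[μ(2/r₂ − 1/a_t)] = 9.521 km/s.
Second burn Δv₂ = |v₂ − v_p| = 2.371 km/s.
Δv = Δv₁ + Δv₂ = 1.339 + 2.371 = 3.710 km/s.

Δv = 3.71 km/s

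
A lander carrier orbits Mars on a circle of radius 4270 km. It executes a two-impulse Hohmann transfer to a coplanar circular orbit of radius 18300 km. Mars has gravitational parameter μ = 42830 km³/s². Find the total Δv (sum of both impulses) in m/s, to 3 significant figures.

Δv = 1450 m/s

The Hohmann ellipse has a_t = (r₁ + r₂)/2 = 11285 km.
At r₁ the circular-orbit speed is v₁ = √(μ/r₁) = 3.167 km/s.
On the transfer ellipse at r₁, v² = μ(2/r − 1/a) gives v_p = √[μ(2/r₁ − 1/a_t)] = 4.033 km/s.
First burn Δv₁ = |v_p − v₁| = 0.8660 km/s.
At r₂, v₂ = √(μ/r₂) = 1.52985 km/s.
Transfer-orbit speed at r₂: v_a = √[μ(2/r₂ − 1/a_t)] = 0.941048 km/s.
Second burn Δv₂ = |v₂ − v_a| = 0.5888 km/s.
Δv = Δv₁ + Δv₂ = 0.8660 + 0.5888 = 1.455 km/s.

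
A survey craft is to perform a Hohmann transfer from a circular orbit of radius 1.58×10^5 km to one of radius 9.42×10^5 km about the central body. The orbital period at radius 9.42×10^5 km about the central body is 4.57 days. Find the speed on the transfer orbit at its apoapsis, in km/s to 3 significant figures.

From Kepler's third law T² = 4π²r³/μ at r = 9.42×10^5 km, T = 4.57 days = 4.57 × 86400 s = 3.94848×10^5 s: μ = 4π²r³/T² = 2.11667×10^8 km³/s².
The Hohmann ellipse has a_t = (r₁ + r₂)/2 = 5.500×10^5 km.
The apoapsis of the transfer ellipse is at r = 9.420×10^5 km.
Applying v² = μ(2/r − 1/a_t): v = 8.034 km/s.

v = 8.03 km/s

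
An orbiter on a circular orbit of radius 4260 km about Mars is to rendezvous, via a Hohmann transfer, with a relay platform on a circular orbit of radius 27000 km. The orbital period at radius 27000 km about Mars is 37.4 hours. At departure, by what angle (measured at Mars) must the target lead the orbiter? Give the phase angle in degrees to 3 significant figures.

φ = 101°

From Kepler's third law T² = 4π²r³/μ at r = 27000 km, T = 37.4 hours = 37.4 × 3600 s = 1.3464×10^5 s: μ = 4π²r³/T² = 42865.0 km³/s².
Semi-major axis of the transfer orbit: a_t = (4260 + 27000)/2 = 15630 km.
The half-period of the transfer ellipse is t = π√(a_t³/μ) = 29651 s.
The target's mean motion on its circular orbit is ω₂ = √(μ/r₂³) = 4.6667×10^-5 rad/s.
Angle swept by the target during transfer: ω₂·t = 1.3837 rad = 79.28°.
Arrival is 180° from departure on the ellipse, so φ = 180° − 79.28° = 101°.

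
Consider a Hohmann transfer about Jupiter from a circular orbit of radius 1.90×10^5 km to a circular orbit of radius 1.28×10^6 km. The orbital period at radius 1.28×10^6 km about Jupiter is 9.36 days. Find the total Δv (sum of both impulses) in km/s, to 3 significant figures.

Δv = 13.1 km/s

From Kepler's third law T² = 4π²r³/μ at r = 1.28×10^6 km, T = 9.36 days = 9.36 × 86400 s = 8.08704×10^5 s: μ = 4π²r³/T² = 1.26593×10^8 km³/s².
Semi-major axis of the transfer orbit: a_t = (1.900×10^5 + 1.280×10^6)/2 = 7.350×10^5 km.
At r₁ the circular-orbit speed is v₁ = √(μ/r₁) = 25.8124 km/s.
On the transfer ellipse at r₁, vis-viva gives v_p = √[μ(2/r₁ − 1/a_t)] = 34.0635 km/s.
First burn Δv₁ = |v_p − v₁| = 8.251 km/s.
At r₂, v₂ = √(μ/r₂) = 9.945 km/s.
Transfer-orbit speed at r₂: v_a = √[μ(2/r₂ − 1/a_t)] = 5.056 km/s.
Second burn Δv₂ = |v₂ − v_a| = 4.889 km/s.
Δv = Δv₁ + Δv₂ = 8.251 + 4.889 = 13.14 km/s.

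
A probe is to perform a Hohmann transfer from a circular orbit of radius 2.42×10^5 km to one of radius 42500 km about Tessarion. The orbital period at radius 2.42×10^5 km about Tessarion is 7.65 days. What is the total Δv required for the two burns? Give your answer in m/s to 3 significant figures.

From Kepler's third law T² = 4π²r³/μ at r = 2.42×10^5 km, T = 7.65 days = 7.65 × 86400 s = 6.6096×10^5 s: μ = 4π²r³/T² = 1.28072×10^6 km³/s².
Transfer-ellipse semi-major axis a_t = (r₁ + r₂)/2 = (2.420×10^5 + 42500)/2 = 1.4225×10^5 km.
Circular speed at r₁: v₁ = √(μ/r₁) = √(1.28072×10^6/2.420×10^5) = 2.300 km/s.
On the transfer ellipse at r₁, vis-viva equation gives v_a = √[μ(2/r₁ − 1/a_t)] = 1.257 km/s.
First burn Δv₁ = |v_a − v₁| = 1.043 km/s.
Circular speed at r₂: v₂ = √(μ/r₂) = 5.48951 km/s.
Transfer-orbit speed at r₂: v_p = √[μ(2/r₂ − 1/a_t)] = 7.16003 km/s.
Second burn Δv₂ = |v₂ − v_p| = 1.671 km/s.
Total Δv = Δv₁ + Δv₂ = 2.714 km/s.

Δv = 2710 m/s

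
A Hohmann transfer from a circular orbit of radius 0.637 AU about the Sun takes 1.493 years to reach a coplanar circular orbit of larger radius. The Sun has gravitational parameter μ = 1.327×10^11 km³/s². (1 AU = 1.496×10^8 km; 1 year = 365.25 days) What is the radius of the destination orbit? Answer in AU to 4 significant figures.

In km: r₁ = 0.637 × 1.496×10^8 = 9.52952×10^7 km.
Transfer time t = 1.493 years × 365.25 × 86400 s = 4.71154968×10^7 s, and t = π√(a_t³/μ).
So a_t = (μ t²/π²)^(1/3) = (1.327×10^11 × (4.71154968×10^7)² / π²)^(1/3) = 3.1019×10^8 km.
Since a_t = (r₁ + r₂)/2, r₂ = 2a_t − r₁ = 2×3.1019×10^8 − 9.52952×10^7 = 5.250848×10^8 km.
In AU: r₂ = 5.250848×10^8 / 1.496×10^8 = 3.510 AU.

r₂ = 3.510 AU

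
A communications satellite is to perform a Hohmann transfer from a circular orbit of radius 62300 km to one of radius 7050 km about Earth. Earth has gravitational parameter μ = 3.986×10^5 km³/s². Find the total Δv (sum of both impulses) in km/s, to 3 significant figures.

Δv = 3.95 km/s

The Hohmann ellipse has a_t = (r₁ + r₂)/2 = 34675 km.
At r₁ the circular-orbit speed is v₁ = √(μ/r₁) = 2.5294 km/s.
Transfer-orbit speed at r₁ (vis-viva equation): v_a = √[μ(2/r₁ − 1/a_t)] = 1.1405 km/s.
First burn Δv₁ = |v_a − v₁| = 1.38890 km/s.
At r₂, v₂ = √(μ/r₂) = 7.519242 km/s.
Transfer-orbit speed at r₂: v_p = √[μ(2/r₂ − 1/a_t)] = 10.07882 km/s.
Second burn Δv₂ = |v₂ − v_p| = 2.55958 km/s.
Total Δv = Δv₁ + Δv₂ = 3.948 km/s.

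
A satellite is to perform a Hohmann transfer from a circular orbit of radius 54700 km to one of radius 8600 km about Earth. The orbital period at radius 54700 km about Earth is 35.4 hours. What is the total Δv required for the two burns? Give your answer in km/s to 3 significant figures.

From Kepler's third law T² = 4π²r³/μ at r = 54700 km, T = 35.4 hours = 35.4 × 3600 s = 1.2744×10^5 s: μ = 4π²r³/T² = 3.97842×10^5 km³/s².
Semi-major axis of the transfer orbit: a_t = (54700 + 8600)/2 = 31650 km.
Circular speed at r₁: v₁ = √(μ/r₁) = √(3.97842×10^5/54700) = 2.697 km/s.
Transfer-orbit speed at r₁ (vis-viva): v_a = √[μ(2/r₁ − 1/a_t)] = 1.406 km/s.
First burn Δv₁ = |v_a − v₁| = 1.291 km/s.
At r₂, v₂ = √(μ/r₂) = 6.802 km/s.
Transfer-orbit speed at r₂: v_p = √[μ(2/r₂ − 1/a_t)] = 8.942 km/s.
Second burn Δv₂ = |v₂ − v_p| = 2.140 km/s.
Total Δv = Δv₁ + Δv₂ = 3.431 km/s.

Δv = 3.43 km/s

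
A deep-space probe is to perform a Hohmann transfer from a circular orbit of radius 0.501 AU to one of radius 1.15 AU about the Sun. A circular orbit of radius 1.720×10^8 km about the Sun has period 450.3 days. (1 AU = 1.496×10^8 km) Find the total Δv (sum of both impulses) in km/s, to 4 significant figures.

From Kepler's third law T² = 4π²r³/μ at r = 1.720×10^8 km, T = 450.3 days = 450.3 × 86400 s = 3.890592×10^7 s: μ = 4π²r³/T² = 1.32713×10^11 km³/s².
In km: r₁ = 0.501 × 1.496×10^8 = 7.49496×10^7 km; r₂ = 1.15 × 1.496×10^8 = 1.7204×10^8 km.
The Hohmann ellipse has a_t = (r₁ + r₂)/2 = 1.234948×10^8 km.
At r₁ the circular-orbit speed is v₁ = √(μ/r₁) = 42.0797 km/s.
On the transfer ellipse at r₁, vis-viva gives v_p = √[μ(2/r₁ − 1/a_t)] = 49.6664 km/s.
First burn Δv₁ = |v_p − v₁| = 7.587 km/s.
Circular speed at r₂: v₂ = √(μ/r₂) = 27.774 km/s.
Transfer-orbit speed at r₂: v_a = √[μ(2/r₂ − 1/a_t)] = 21.637 km/s.
Second burn Δv₂ = |v₂ − v_a| = 6.137 km/s.
Total Δv = Δv₁ + Δv₂ = 13.72 km/s.

Δv = 13.72 km/s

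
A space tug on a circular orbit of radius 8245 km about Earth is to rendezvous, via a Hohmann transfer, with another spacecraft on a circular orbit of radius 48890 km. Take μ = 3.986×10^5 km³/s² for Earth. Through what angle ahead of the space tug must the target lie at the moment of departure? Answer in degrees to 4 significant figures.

φ = 99.60°

The Hohmann ellipse has a_t = (r₁ + r₂)/2 = 28567.5 km.
Transfer time t = π√(a_t³/μ) = 24026 s.
Target angular speed ω₂ = √(μ/r₂³) = 5.8403×10^-5 rad/s.
Angle swept by the target during transfer: ω₂·t = 1.4032 rad = 80.40°.
Arrival is 180° from departure on the ellipse, so φ = 180° − 80.40° = 99.60°.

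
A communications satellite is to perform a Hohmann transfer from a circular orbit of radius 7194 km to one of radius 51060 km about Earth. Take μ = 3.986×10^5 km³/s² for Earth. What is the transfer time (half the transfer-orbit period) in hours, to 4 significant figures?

t = 6.871 hours

The Hohmann ellipse has a_t = (r₁ + r₂)/2 = 29127 km.
Half the transfer-orbit period gives t = π√(a_t³/μ) = 24736 s.
Converting: 24736 s ÷ 3600 s/hour = 6.871 hours.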